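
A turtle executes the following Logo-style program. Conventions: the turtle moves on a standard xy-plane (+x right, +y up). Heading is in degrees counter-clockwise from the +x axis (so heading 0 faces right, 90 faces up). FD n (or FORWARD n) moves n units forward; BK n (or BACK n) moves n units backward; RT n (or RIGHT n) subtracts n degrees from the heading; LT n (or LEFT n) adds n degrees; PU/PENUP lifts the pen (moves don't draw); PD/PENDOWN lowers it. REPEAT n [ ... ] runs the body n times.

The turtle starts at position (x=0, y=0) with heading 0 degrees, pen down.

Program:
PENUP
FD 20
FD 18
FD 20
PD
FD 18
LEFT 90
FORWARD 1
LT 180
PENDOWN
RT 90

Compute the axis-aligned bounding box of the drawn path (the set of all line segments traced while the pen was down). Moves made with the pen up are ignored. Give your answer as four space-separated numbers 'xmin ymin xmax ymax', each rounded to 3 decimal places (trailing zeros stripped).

Answer: 58 0 76 1

Derivation:
Executing turtle program step by step:
Start: pos=(0,0), heading=0, pen down
PU: pen up
FD 20: (0,0) -> (20,0) [heading=0, move]
FD 18: (20,0) -> (38,0) [heading=0, move]
FD 20: (38,0) -> (58,0) [heading=0, move]
PD: pen down
FD 18: (58,0) -> (76,0) [heading=0, draw]
LT 90: heading 0 -> 90
FD 1: (76,0) -> (76,1) [heading=90, draw]
LT 180: heading 90 -> 270
PD: pen down
RT 90: heading 270 -> 180
Final: pos=(76,1), heading=180, 2 segment(s) drawn

Segment endpoints: x in {58, 76}, y in {0, 1}
xmin=58, ymin=0, xmax=76, ymax=1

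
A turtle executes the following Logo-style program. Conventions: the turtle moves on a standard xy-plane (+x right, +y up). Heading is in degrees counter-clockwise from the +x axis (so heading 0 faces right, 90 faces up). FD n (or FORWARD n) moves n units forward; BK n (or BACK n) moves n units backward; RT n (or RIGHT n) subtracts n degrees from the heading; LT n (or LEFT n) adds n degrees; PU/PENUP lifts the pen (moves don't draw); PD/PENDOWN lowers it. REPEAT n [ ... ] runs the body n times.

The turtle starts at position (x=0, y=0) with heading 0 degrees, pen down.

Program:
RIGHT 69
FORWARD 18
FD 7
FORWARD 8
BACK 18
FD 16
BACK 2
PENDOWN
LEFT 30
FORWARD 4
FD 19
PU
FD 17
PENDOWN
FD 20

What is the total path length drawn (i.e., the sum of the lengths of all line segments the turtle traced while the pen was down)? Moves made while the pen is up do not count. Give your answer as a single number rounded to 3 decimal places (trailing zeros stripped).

Answer: 112

Derivation:
Executing turtle program step by step:
Start: pos=(0,0), heading=0, pen down
RT 69: heading 0 -> 291
FD 18: (0,0) -> (6.451,-16.804) [heading=291, draw]
FD 7: (6.451,-16.804) -> (8.959,-23.34) [heading=291, draw]
FD 8: (8.959,-23.34) -> (11.826,-30.808) [heading=291, draw]
BK 18: (11.826,-30.808) -> (5.376,-14.004) [heading=291, draw]
FD 16: (5.376,-14.004) -> (11.109,-28.941) [heading=291, draw]
BK 2: (11.109,-28.941) -> (10.393,-27.074) [heading=291, draw]
PD: pen down
LT 30: heading 291 -> 321
FD 4: (10.393,-27.074) -> (13.501,-29.591) [heading=321, draw]
FD 19: (13.501,-29.591) -> (28.267,-41.548) [heading=321, draw]
PU: pen up
FD 17: (28.267,-41.548) -> (41.479,-52.247) [heading=321, move]
PD: pen down
FD 20: (41.479,-52.247) -> (57.021,-64.833) [heading=321, draw]
Final: pos=(57.021,-64.833), heading=321, 9 segment(s) drawn

Segment lengths:
  seg 1: (0,0) -> (6.451,-16.804), length = 18
  seg 2: (6.451,-16.804) -> (8.959,-23.34), length = 7
  seg 3: (8.959,-23.34) -> (11.826,-30.808), length = 8
  seg 4: (11.826,-30.808) -> (5.376,-14.004), length = 18
  seg 5: (5.376,-14.004) -> (11.109,-28.941), length = 16
  seg 6: (11.109,-28.941) -> (10.393,-27.074), length = 2
  seg 7: (10.393,-27.074) -> (13.501,-29.591), length = 4
  seg 8: (13.501,-29.591) -> (28.267,-41.548), length = 19
  seg 9: (41.479,-52.247) -> (57.021,-64.833), length = 20
Total = 112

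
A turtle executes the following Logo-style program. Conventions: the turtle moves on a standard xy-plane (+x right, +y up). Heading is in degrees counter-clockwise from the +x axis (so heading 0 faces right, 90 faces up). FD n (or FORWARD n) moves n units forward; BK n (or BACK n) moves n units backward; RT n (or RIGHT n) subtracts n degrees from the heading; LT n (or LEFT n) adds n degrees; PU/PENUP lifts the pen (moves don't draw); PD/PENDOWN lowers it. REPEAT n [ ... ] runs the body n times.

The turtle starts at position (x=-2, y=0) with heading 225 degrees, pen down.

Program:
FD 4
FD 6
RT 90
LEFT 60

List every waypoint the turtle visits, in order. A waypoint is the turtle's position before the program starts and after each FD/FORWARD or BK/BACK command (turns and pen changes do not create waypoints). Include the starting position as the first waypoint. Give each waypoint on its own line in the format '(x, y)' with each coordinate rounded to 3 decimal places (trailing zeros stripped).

Answer: (-2, 0)
(-4.828, -2.828)
(-9.071, -7.071)

Derivation:
Executing turtle program step by step:
Start: pos=(-2,0), heading=225, pen down
FD 4: (-2,0) -> (-4.828,-2.828) [heading=225, draw]
FD 6: (-4.828,-2.828) -> (-9.071,-7.071) [heading=225, draw]
RT 90: heading 225 -> 135
LT 60: heading 135 -> 195
Final: pos=(-9.071,-7.071), heading=195, 2 segment(s) drawn
Waypoints (3 total):
(-2, 0)
(-4.828, -2.828)
(-9.071, -7.071)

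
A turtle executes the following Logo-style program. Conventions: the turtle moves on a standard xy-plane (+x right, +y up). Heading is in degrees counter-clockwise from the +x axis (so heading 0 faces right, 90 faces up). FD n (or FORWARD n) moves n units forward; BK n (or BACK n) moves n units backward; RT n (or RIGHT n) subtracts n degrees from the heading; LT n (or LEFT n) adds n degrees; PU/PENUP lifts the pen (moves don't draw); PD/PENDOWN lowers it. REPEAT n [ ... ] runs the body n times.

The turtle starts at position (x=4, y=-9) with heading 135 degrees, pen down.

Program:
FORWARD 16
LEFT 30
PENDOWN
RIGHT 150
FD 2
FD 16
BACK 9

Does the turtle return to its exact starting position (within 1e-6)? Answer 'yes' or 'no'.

Answer: no

Derivation:
Executing turtle program step by step:
Start: pos=(4,-9), heading=135, pen down
FD 16: (4,-9) -> (-7.314,2.314) [heading=135, draw]
LT 30: heading 135 -> 165
PD: pen down
RT 150: heading 165 -> 15
FD 2: (-7.314,2.314) -> (-5.382,2.831) [heading=15, draw]
FD 16: (-5.382,2.831) -> (10.073,6.972) [heading=15, draw]
BK 9: (10.073,6.972) -> (1.38,4.643) [heading=15, draw]
Final: pos=(1.38,4.643), heading=15, 4 segment(s) drawn

Start position: (4, -9)
Final position: (1.38, 4.643)
Distance = 13.892; >= 1e-6 -> NOT closed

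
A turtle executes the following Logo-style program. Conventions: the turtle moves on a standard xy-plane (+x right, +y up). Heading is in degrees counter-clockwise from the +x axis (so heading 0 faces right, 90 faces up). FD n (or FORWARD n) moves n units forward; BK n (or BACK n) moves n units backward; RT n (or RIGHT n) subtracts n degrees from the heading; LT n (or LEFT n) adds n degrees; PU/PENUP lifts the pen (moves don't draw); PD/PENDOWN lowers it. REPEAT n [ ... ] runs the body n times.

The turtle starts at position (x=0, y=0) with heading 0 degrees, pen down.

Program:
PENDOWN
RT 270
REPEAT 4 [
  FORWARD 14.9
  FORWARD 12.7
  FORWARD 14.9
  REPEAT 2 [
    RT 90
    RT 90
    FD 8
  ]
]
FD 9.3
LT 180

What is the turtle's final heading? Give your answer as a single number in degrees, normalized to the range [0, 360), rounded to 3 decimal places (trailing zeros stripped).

Executing turtle program step by step:
Start: pos=(0,0), heading=0, pen down
PD: pen down
RT 270: heading 0 -> 90
REPEAT 4 [
  -- iteration 1/4 --
  FD 14.9: (0,0) -> (0,14.9) [heading=90, draw]
  FD 12.7: (0,14.9) -> (0,27.6) [heading=90, draw]
  FD 14.9: (0,27.6) -> (0,42.5) [heading=90, draw]
  REPEAT 2 [
    -- iteration 1/2 --
    RT 90: heading 90 -> 0
    RT 90: heading 0 -> 270
    FD 8: (0,42.5) -> (0,34.5) [heading=270, draw]
    -- iteration 2/2 --
    RT 90: heading 270 -> 180
    RT 90: heading 180 -> 90
    FD 8: (0,34.5) -> (0,42.5) [heading=90, draw]
  ]
  -- iteration 2/4 --
  FD 14.9: (0,42.5) -> (0,57.4) [heading=90, draw]
  FD 12.7: (0,57.4) -> (0,70.1) [heading=90, draw]
  FD 14.9: (0,70.1) -> (0,85) [heading=90, draw]
  REPEAT 2 [
    -- iteration 1/2 --
    RT 90: heading 90 -> 0
    RT 90: heading 0 -> 270
    FD 8: (0,85) -> (0,77) [heading=270, draw]
    -- iteration 2/2 --
    RT 90: heading 270 -> 180
    RT 90: heading 180 -> 90
    FD 8: (0,77) -> (0,85) [heading=90, draw]
  ]
  -- iteration 3/4 --
  FD 14.9: (0,85) -> (0,99.9) [heading=90, draw]
  FD 12.7: (0,99.9) -> (0,112.6) [heading=90, draw]
  FD 14.9: (0,112.6) -> (0,127.5) [heading=90, draw]
  REPEAT 2 [
    -- iteration 1/2 --
    RT 90: heading 90 -> 0
    RT 90: heading 0 -> 270
    FD 8: (0,127.5) -> (0,119.5) [heading=270, draw]
    -- iteration 2/2 --
    RT 90: heading 270 -> 180
    RT 90: heading 180 -> 90
    FD 8: (0,119.5) -> (0,127.5) [heading=90, draw]
  ]
  -- iteration 4/4 --
  FD 14.9: (0,127.5) -> (0,142.4) [heading=90, draw]
  FD 12.7: (0,142.4) -> (0,155.1) [heading=90, draw]
  FD 14.9: (0,155.1) -> (0,170) [heading=90, draw]
  REPEAT 2 [
    -- iteration 1/2 --
    RT 90: heading 90 -> 0
    RT 90: heading 0 -> 270
    FD 8: (0,170) -> (0,162) [heading=270, draw]
    -- iteration 2/2 --
    RT 90: heading 270 -> 180
    RT 90: heading 180 -> 90
    FD 8: (0,162) -> (0,170) [heading=90, draw]
  ]
]
FD 9.3: (0,170) -> (0,179.3) [heading=90, draw]
LT 180: heading 90 -> 270
Final: pos=(0,179.3), heading=270, 21 segment(s) drawn

Answer: 270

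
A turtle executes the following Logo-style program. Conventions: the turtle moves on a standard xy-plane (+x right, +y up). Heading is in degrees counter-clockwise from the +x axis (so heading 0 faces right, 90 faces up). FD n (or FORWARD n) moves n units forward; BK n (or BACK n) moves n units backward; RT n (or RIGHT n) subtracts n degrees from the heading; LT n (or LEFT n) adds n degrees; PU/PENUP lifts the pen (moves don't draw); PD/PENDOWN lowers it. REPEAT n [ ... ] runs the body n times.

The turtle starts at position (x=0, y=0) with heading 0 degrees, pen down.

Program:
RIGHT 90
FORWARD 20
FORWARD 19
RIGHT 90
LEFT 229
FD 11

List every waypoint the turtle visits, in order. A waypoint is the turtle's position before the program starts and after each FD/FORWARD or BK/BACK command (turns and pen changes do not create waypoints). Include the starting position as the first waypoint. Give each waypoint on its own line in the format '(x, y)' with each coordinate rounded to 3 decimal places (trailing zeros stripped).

Answer: (0, 0)
(0, -20)
(0, -39)
(7.217, -30.698)

Derivation:
Executing turtle program step by step:
Start: pos=(0,0), heading=0, pen down
RT 90: heading 0 -> 270
FD 20: (0,0) -> (0,-20) [heading=270, draw]
FD 19: (0,-20) -> (0,-39) [heading=270, draw]
RT 90: heading 270 -> 180
LT 229: heading 180 -> 49
FD 11: (0,-39) -> (7.217,-30.698) [heading=49, draw]
Final: pos=(7.217,-30.698), heading=49, 3 segment(s) drawn
Waypoints (4 total):
(0, 0)
(0, -20)
(0, -39)
(7.217, -30.698)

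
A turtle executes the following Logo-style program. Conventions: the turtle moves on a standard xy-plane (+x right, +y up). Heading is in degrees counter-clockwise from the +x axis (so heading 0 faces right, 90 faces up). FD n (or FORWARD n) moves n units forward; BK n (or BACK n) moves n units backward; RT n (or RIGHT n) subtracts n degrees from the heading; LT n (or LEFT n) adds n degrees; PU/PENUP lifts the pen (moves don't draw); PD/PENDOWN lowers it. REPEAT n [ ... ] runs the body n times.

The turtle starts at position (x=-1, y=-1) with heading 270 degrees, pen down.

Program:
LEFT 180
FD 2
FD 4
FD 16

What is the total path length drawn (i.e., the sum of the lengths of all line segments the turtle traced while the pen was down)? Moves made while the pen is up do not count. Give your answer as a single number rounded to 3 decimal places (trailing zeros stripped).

Answer: 22

Derivation:
Executing turtle program step by step:
Start: pos=(-1,-1), heading=270, pen down
LT 180: heading 270 -> 90
FD 2: (-1,-1) -> (-1,1) [heading=90, draw]
FD 4: (-1,1) -> (-1,5) [heading=90, draw]
FD 16: (-1,5) -> (-1,21) [heading=90, draw]
Final: pos=(-1,21), heading=90, 3 segment(s) drawn

Segment lengths:
  seg 1: (-1,-1) -> (-1,1), length = 2
  seg 2: (-1,1) -> (-1,5), length = 4
  seg 3: (-1,5) -> (-1,21), length = 16
Total = 22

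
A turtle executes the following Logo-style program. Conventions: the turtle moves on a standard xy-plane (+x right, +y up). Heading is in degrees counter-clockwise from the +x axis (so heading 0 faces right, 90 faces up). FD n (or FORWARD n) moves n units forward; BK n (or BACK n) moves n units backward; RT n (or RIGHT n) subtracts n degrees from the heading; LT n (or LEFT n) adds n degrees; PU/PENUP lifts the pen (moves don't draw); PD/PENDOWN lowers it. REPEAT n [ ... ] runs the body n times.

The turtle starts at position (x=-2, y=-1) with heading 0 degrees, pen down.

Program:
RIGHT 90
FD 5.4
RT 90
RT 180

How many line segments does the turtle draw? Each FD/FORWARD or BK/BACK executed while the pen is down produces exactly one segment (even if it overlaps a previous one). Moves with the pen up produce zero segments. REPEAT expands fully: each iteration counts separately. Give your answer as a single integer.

Answer: 1

Derivation:
Executing turtle program step by step:
Start: pos=(-2,-1), heading=0, pen down
RT 90: heading 0 -> 270
FD 5.4: (-2,-1) -> (-2,-6.4) [heading=270, draw]
RT 90: heading 270 -> 180
RT 180: heading 180 -> 0
Final: pos=(-2,-6.4), heading=0, 1 segment(s) drawn
Segments drawn: 1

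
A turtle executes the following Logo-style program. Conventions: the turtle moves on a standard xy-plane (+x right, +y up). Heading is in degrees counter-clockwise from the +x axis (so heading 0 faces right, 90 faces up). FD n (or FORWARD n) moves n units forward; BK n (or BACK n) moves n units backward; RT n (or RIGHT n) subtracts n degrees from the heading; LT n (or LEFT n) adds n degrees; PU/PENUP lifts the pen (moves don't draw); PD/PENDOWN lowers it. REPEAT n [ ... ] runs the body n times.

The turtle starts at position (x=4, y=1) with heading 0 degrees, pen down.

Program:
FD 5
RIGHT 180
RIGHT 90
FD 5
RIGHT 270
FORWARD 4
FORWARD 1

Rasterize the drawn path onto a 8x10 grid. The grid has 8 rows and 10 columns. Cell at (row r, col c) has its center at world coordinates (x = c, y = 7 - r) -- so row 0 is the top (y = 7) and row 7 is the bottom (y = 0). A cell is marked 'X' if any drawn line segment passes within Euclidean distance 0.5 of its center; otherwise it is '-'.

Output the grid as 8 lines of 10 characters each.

Segment 0: (4,1) -> (9,1)
Segment 1: (9,1) -> (9,6)
Segment 2: (9,6) -> (5,6)
Segment 3: (5,6) -> (4,6)

Answer: ----------
----XXXXXX
---------X
---------X
---------X
---------X
----XXXXXX
----------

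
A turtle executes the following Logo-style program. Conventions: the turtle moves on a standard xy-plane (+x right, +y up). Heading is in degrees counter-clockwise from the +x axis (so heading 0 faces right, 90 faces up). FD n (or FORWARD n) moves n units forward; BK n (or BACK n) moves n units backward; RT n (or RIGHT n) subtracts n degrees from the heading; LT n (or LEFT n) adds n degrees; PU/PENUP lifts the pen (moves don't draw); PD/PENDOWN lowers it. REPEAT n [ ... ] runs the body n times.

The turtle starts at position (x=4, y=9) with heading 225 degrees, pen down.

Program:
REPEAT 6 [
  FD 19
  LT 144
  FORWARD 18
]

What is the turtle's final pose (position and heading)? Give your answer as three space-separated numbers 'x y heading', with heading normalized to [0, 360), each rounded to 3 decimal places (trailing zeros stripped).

Answer: 8.343 -1.619 9

Derivation:
Executing turtle program step by step:
Start: pos=(4,9), heading=225, pen down
REPEAT 6 [
  -- iteration 1/6 --
  FD 19: (4,9) -> (-9.435,-4.435) [heading=225, draw]
  LT 144: heading 225 -> 9
  FD 18: (-9.435,-4.435) -> (8.343,-1.619) [heading=9, draw]
  -- iteration 2/6 --
  FD 19: (8.343,-1.619) -> (27.109,1.353) [heading=9, draw]
  LT 144: heading 9 -> 153
  FD 18: (27.109,1.353) -> (11.071,9.525) [heading=153, draw]
  -- iteration 3/6 --
  FD 19: (11.071,9.525) -> (-5.858,18.151) [heading=153, draw]
  LT 144: heading 153 -> 297
  FD 18: (-5.858,18.151) -> (2.314,2.113) [heading=297, draw]
  -- iteration 4/6 --
  FD 19: (2.314,2.113) -> (10.94,-14.817) [heading=297, draw]
  LT 144: heading 297 -> 81
  FD 18: (10.94,-14.817) -> (13.756,2.962) [heading=81, draw]
  -- iteration 5/6 --
  FD 19: (13.756,2.962) -> (16.728,21.728) [heading=81, draw]
  LT 144: heading 81 -> 225
  FD 18: (16.728,21.728) -> (4,9) [heading=225, draw]
  -- iteration 6/6 --
  FD 19: (4,9) -> (-9.435,-4.435) [heading=225, draw]
  LT 144: heading 225 -> 9
  FD 18: (-9.435,-4.435) -> (8.343,-1.619) [heading=9, draw]
]
Final: pos=(8.343,-1.619), heading=9, 12 segment(s) drawn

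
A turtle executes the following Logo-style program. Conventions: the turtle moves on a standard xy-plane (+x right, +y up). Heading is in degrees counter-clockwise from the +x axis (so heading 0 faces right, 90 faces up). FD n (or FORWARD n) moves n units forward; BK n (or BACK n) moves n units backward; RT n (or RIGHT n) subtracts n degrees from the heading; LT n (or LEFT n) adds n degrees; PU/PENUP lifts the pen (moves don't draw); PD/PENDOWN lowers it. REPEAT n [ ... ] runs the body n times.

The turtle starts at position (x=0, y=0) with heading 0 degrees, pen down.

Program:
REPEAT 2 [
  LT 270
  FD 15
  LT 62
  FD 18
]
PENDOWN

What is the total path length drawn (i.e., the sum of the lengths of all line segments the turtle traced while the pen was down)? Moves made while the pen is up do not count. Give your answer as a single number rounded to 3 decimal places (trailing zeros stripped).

Answer: 66

Derivation:
Executing turtle program step by step:
Start: pos=(0,0), heading=0, pen down
REPEAT 2 [
  -- iteration 1/2 --
  LT 270: heading 0 -> 270
  FD 15: (0,0) -> (0,-15) [heading=270, draw]
  LT 62: heading 270 -> 332
  FD 18: (0,-15) -> (15.893,-23.45) [heading=332, draw]
  -- iteration 2/2 --
  LT 270: heading 332 -> 242
  FD 15: (15.893,-23.45) -> (8.851,-36.695) [heading=242, draw]
  LT 62: heading 242 -> 304
  FD 18: (8.851,-36.695) -> (18.916,-51.617) [heading=304, draw]
]
PD: pen down
Final: pos=(18.916,-51.617), heading=304, 4 segment(s) drawn

Segment lengths:
  seg 1: (0,0) -> (0,-15), length = 15
  seg 2: (0,-15) -> (15.893,-23.45), length = 18
  seg 3: (15.893,-23.45) -> (8.851,-36.695), length = 15
  seg 4: (8.851,-36.695) -> (18.916,-51.617), length = 18
Total = 66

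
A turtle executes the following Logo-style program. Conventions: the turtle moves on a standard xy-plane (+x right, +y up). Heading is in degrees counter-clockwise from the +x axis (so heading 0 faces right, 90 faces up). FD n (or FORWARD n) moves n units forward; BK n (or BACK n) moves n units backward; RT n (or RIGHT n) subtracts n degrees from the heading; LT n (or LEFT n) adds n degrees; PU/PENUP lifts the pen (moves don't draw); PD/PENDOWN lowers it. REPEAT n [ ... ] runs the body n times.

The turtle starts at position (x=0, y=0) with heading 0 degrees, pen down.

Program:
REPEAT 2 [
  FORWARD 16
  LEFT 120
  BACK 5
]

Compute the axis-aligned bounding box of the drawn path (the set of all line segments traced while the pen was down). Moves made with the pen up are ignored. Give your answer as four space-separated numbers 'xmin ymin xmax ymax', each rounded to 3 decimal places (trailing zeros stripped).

Answer: 0 -4.33 18.5 13.856

Derivation:
Executing turtle program step by step:
Start: pos=(0,0), heading=0, pen down
REPEAT 2 [
  -- iteration 1/2 --
  FD 16: (0,0) -> (16,0) [heading=0, draw]
  LT 120: heading 0 -> 120
  BK 5: (16,0) -> (18.5,-4.33) [heading=120, draw]
  -- iteration 2/2 --
  FD 16: (18.5,-4.33) -> (10.5,9.526) [heading=120, draw]
  LT 120: heading 120 -> 240
  BK 5: (10.5,9.526) -> (13,13.856) [heading=240, draw]
]
Final: pos=(13,13.856), heading=240, 4 segment(s) drawn

Segment endpoints: x in {0, 10.5, 13, 16, 18.5}, y in {-4.33, 0, 9.526, 13.856}
xmin=0, ymin=-4.33, xmax=18.5, ymax=13.856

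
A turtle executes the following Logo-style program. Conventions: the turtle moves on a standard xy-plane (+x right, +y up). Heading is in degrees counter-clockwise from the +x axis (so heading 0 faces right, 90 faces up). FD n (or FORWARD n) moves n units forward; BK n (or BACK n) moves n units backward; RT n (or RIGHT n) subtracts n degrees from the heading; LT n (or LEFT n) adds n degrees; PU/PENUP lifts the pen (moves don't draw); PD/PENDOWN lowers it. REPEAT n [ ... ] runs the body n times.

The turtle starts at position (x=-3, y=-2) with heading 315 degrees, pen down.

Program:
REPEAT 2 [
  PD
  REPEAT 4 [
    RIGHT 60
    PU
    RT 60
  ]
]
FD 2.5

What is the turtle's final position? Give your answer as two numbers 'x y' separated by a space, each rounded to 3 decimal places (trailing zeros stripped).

Executing turtle program step by step:
Start: pos=(-3,-2), heading=315, pen down
REPEAT 2 [
  -- iteration 1/2 --
  PD: pen down
  REPEAT 4 [
    -- iteration 1/4 --
    RT 60: heading 315 -> 255
    PU: pen up
    RT 60: heading 255 -> 195
    -- iteration 2/4 --
    RT 60: heading 195 -> 135
    PU: pen up
    RT 60: heading 135 -> 75
    -- iteration 3/4 --
    RT 60: heading 75 -> 15
    PU: pen up
    RT 60: heading 15 -> 315
    -- iteration 4/4 --
    RT 60: heading 315 -> 255
    PU: pen up
    RT 60: heading 255 -> 195
  ]
  -- iteration 2/2 --
  PD: pen down
  REPEAT 4 [
    -- iteration 1/4 --
    RT 60: heading 195 -> 135
    PU: pen up
    RT 60: heading 135 -> 75
    -- iteration 2/4 --
    RT 60: heading 75 -> 15
    PU: pen up
    RT 60: heading 15 -> 315
    -- iteration 3/4 --
    RT 60: heading 315 -> 255
    PU: pen up
    RT 60: heading 255 -> 195
    -- iteration 4/4 --
    RT 60: heading 195 -> 135
    PU: pen up
    RT 60: heading 135 -> 75
  ]
]
FD 2.5: (-3,-2) -> (-2.353,0.415) [heading=75, move]
Final: pos=(-2.353,0.415), heading=75, 0 segment(s) drawn

Answer: -2.353 0.415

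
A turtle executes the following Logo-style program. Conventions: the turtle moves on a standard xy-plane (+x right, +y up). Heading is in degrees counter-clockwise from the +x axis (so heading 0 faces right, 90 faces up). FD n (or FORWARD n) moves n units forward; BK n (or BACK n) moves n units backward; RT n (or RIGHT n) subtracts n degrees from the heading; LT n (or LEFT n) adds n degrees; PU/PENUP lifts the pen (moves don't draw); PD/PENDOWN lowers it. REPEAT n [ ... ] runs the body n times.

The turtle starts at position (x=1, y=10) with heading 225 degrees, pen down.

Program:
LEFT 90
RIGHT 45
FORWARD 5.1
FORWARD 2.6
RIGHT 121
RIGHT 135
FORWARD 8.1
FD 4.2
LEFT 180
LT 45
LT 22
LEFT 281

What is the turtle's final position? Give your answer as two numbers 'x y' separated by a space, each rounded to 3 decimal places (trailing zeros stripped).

Answer: 12.935 5.276

Derivation:
Executing turtle program step by step:
Start: pos=(1,10), heading=225, pen down
LT 90: heading 225 -> 315
RT 45: heading 315 -> 270
FD 5.1: (1,10) -> (1,4.9) [heading=270, draw]
FD 2.6: (1,4.9) -> (1,2.3) [heading=270, draw]
RT 121: heading 270 -> 149
RT 135: heading 149 -> 14
FD 8.1: (1,2.3) -> (8.859,4.26) [heading=14, draw]
FD 4.2: (8.859,4.26) -> (12.935,5.276) [heading=14, draw]
LT 180: heading 14 -> 194
LT 45: heading 194 -> 239
LT 22: heading 239 -> 261
LT 281: heading 261 -> 182
Final: pos=(12.935,5.276), heading=182, 4 segment(s) drawn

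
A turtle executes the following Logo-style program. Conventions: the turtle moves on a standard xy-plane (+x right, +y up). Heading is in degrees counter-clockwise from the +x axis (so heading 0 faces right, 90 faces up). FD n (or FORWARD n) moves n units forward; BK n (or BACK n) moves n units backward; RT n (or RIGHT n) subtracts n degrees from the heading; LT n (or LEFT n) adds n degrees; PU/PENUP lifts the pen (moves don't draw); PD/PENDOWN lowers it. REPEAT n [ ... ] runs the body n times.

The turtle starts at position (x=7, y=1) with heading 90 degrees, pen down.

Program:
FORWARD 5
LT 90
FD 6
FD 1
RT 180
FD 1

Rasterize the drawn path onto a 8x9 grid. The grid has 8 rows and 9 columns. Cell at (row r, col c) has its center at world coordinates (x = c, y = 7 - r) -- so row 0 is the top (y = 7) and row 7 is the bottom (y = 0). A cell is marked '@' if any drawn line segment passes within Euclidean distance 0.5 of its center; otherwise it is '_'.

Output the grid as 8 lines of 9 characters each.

Answer: _________
@@@@@@@@_
_______@_
_______@_
_______@_
_______@_
_______@_
_________

Derivation:
Segment 0: (7,1) -> (7,6)
Segment 1: (7,6) -> (1,6)
Segment 2: (1,6) -> (0,6)
Segment 3: (0,6) -> (1,6)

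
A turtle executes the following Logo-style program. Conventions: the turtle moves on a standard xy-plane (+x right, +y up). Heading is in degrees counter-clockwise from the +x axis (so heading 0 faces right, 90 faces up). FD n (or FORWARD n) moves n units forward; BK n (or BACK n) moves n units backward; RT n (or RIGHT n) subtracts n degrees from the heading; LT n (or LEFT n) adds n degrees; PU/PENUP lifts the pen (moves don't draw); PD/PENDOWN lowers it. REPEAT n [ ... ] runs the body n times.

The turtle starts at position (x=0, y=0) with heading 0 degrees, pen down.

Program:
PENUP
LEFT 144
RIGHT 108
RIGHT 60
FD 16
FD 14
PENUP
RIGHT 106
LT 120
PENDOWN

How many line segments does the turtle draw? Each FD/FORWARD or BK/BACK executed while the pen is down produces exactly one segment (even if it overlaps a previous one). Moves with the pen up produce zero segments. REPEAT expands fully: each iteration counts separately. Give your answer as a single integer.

Executing turtle program step by step:
Start: pos=(0,0), heading=0, pen down
PU: pen up
LT 144: heading 0 -> 144
RT 108: heading 144 -> 36
RT 60: heading 36 -> 336
FD 16: (0,0) -> (14.617,-6.508) [heading=336, move]
FD 14: (14.617,-6.508) -> (27.406,-12.202) [heading=336, move]
PU: pen up
RT 106: heading 336 -> 230
LT 120: heading 230 -> 350
PD: pen down
Final: pos=(27.406,-12.202), heading=350, 0 segment(s) drawn
Segments drawn: 0

Answer: 0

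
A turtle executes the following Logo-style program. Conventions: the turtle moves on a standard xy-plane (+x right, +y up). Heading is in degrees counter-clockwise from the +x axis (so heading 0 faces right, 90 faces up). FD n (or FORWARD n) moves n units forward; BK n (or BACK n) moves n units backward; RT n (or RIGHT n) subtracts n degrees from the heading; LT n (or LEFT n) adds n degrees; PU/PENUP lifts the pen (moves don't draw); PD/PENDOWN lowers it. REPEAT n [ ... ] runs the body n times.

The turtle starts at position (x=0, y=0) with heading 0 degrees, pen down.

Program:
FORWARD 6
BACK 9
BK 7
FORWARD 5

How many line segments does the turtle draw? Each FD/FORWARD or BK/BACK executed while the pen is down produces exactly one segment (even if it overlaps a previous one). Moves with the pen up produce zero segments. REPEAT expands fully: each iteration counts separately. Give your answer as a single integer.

Answer: 4

Derivation:
Executing turtle program step by step:
Start: pos=(0,0), heading=0, pen down
FD 6: (0,0) -> (6,0) [heading=0, draw]
BK 9: (6,0) -> (-3,0) [heading=0, draw]
BK 7: (-3,0) -> (-10,0) [heading=0, draw]
FD 5: (-10,0) -> (-5,0) [heading=0, draw]
Final: pos=(-5,0), heading=0, 4 segment(s) drawn
Segments drawn: 4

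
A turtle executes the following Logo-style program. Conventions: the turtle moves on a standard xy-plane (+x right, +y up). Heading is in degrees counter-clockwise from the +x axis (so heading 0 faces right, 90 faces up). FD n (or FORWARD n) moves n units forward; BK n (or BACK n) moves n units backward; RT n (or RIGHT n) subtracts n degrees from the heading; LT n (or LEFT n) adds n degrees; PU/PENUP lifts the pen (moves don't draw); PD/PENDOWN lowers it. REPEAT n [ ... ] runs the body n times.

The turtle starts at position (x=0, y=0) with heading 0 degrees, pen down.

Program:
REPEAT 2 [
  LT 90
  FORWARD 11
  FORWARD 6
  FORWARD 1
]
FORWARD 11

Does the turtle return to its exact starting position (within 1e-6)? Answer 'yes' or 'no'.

Answer: no

Derivation:
Executing turtle program step by step:
Start: pos=(0,0), heading=0, pen down
REPEAT 2 [
  -- iteration 1/2 --
  LT 90: heading 0 -> 90
  FD 11: (0,0) -> (0,11) [heading=90, draw]
  FD 6: (0,11) -> (0,17) [heading=90, draw]
  FD 1: (0,17) -> (0,18) [heading=90, draw]
  -- iteration 2/2 --
  LT 90: heading 90 -> 180
  FD 11: (0,18) -> (-11,18) [heading=180, draw]
  FD 6: (-11,18) -> (-17,18) [heading=180, draw]
  FD 1: (-17,18) -> (-18,18) [heading=180, draw]
]
FD 11: (-18,18) -> (-29,18) [heading=180, draw]
Final: pos=(-29,18), heading=180, 7 segment(s) drawn

Start position: (0, 0)
Final position: (-29, 18)
Distance = 34.132; >= 1e-6 -> NOT closed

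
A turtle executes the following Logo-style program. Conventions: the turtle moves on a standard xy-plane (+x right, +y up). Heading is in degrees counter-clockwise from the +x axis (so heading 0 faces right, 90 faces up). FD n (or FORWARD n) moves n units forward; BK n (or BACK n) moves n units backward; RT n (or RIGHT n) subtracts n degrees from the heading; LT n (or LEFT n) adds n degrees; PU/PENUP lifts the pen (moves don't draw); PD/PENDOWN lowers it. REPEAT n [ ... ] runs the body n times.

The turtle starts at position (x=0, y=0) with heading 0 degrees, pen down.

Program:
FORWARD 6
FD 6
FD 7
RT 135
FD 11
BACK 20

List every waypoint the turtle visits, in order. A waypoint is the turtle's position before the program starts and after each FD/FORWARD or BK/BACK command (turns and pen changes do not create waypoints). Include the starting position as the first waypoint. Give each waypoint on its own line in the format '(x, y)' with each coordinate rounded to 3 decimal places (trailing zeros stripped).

Executing turtle program step by step:
Start: pos=(0,0), heading=0, pen down
FD 6: (0,0) -> (6,0) [heading=0, draw]
FD 6: (6,0) -> (12,0) [heading=0, draw]
FD 7: (12,0) -> (19,0) [heading=0, draw]
RT 135: heading 0 -> 225
FD 11: (19,0) -> (11.222,-7.778) [heading=225, draw]
BK 20: (11.222,-7.778) -> (25.364,6.364) [heading=225, draw]
Final: pos=(25.364,6.364), heading=225, 5 segment(s) drawn
Waypoints (6 total):
(0, 0)
(6, 0)
(12, 0)
(19, 0)
(11.222, -7.778)
(25.364, 6.364)

Answer: (0, 0)
(6, 0)
(12, 0)
(19, 0)
(11.222, -7.778)
(25.364, 6.364)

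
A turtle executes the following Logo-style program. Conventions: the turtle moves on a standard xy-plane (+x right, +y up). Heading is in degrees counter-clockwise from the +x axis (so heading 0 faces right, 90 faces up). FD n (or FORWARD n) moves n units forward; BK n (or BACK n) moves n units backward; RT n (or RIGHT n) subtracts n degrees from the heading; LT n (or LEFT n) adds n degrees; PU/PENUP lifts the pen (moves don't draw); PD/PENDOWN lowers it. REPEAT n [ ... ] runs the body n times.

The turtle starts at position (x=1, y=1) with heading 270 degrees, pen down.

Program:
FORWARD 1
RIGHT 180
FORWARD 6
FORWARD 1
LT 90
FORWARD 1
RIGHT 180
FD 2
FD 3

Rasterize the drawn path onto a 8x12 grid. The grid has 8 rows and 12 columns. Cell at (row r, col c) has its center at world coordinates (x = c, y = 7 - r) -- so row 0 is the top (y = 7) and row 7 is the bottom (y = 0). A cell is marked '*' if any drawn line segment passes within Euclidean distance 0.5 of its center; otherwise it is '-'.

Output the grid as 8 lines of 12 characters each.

Answer: ******------
-*----------
-*----------
-*----------
-*----------
-*----------
-*----------
-*----------

Derivation:
Segment 0: (1,1) -> (1,0)
Segment 1: (1,0) -> (1,6)
Segment 2: (1,6) -> (1,7)
Segment 3: (1,7) -> (0,7)
Segment 4: (0,7) -> (2,7)
Segment 5: (2,7) -> (5,7)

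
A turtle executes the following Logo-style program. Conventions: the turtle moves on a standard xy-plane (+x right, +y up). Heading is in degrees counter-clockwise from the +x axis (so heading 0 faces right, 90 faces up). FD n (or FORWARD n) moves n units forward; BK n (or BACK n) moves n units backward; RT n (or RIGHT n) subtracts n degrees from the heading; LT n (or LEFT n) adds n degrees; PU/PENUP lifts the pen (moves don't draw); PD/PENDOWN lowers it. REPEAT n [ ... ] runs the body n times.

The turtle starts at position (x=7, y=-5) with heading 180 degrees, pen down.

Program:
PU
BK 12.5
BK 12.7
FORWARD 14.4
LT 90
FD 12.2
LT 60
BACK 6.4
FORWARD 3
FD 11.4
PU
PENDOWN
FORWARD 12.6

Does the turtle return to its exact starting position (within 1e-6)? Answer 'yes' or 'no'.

Executing turtle program step by step:
Start: pos=(7,-5), heading=180, pen down
PU: pen up
BK 12.5: (7,-5) -> (19.5,-5) [heading=180, move]
BK 12.7: (19.5,-5) -> (32.2,-5) [heading=180, move]
FD 14.4: (32.2,-5) -> (17.8,-5) [heading=180, move]
LT 90: heading 180 -> 270
FD 12.2: (17.8,-5) -> (17.8,-17.2) [heading=270, move]
LT 60: heading 270 -> 330
BK 6.4: (17.8,-17.2) -> (12.257,-14) [heading=330, move]
FD 3: (12.257,-14) -> (14.856,-15.5) [heading=330, move]
FD 11.4: (14.856,-15.5) -> (24.728,-21.2) [heading=330, move]
PU: pen up
PD: pen down
FD 12.6: (24.728,-21.2) -> (35.64,-27.5) [heading=330, draw]
Final: pos=(35.64,-27.5), heading=330, 1 segment(s) drawn

Start position: (7, -5)
Final position: (35.64, -27.5)
Distance = 36.421; >= 1e-6 -> NOT closed

Answer: no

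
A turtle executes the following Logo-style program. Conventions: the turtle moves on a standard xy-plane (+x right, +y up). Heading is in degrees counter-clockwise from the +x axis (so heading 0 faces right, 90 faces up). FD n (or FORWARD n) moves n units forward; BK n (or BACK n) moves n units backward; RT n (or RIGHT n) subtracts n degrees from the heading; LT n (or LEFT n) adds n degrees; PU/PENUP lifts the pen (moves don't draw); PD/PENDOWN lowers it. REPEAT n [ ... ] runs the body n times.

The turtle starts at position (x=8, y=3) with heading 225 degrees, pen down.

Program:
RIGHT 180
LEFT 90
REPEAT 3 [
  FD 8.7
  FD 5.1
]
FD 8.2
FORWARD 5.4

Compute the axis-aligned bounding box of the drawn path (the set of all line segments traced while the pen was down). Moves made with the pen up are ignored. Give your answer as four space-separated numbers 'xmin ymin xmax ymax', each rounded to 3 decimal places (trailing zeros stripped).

Executing turtle program step by step:
Start: pos=(8,3), heading=225, pen down
RT 180: heading 225 -> 45
LT 90: heading 45 -> 135
REPEAT 3 [
  -- iteration 1/3 --
  FD 8.7: (8,3) -> (1.848,9.152) [heading=135, draw]
  FD 5.1: (1.848,9.152) -> (-1.758,12.758) [heading=135, draw]
  -- iteration 2/3 --
  FD 8.7: (-1.758,12.758) -> (-7.91,18.91) [heading=135, draw]
  FD 5.1: (-7.91,18.91) -> (-11.516,22.516) [heading=135, draw]
  -- iteration 3/3 --
  FD 8.7: (-11.516,22.516) -> (-17.668,28.668) [heading=135, draw]
  FD 5.1: (-17.668,28.668) -> (-21.274,32.274) [heading=135, draw]
]
FD 8.2: (-21.274,32.274) -> (-27.072,38.072) [heading=135, draw]
FD 5.4: (-27.072,38.072) -> (-30.891,41.891) [heading=135, draw]
Final: pos=(-30.891,41.891), heading=135, 8 segment(s) drawn

Segment endpoints: x in {-30.891, -27.072, -21.274, -17.668, -11.516, -7.91, -1.758, 1.848, 8}, y in {3, 9.152, 12.758, 18.91, 22.516, 28.668, 32.274, 38.072, 41.891}
xmin=-30.891, ymin=3, xmax=8, ymax=41.891

Answer: -30.891 3 8 41.891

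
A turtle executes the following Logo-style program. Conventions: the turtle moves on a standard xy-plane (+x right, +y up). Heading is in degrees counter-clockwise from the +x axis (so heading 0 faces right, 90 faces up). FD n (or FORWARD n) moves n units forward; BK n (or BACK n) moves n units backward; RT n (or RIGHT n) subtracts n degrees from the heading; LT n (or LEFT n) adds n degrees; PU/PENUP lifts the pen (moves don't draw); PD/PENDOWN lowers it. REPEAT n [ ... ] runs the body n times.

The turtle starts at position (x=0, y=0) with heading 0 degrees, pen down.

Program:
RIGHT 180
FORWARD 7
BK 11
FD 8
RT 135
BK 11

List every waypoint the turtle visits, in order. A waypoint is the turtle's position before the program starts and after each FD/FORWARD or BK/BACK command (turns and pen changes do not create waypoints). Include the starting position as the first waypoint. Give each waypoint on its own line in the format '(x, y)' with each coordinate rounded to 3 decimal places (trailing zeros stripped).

Executing turtle program step by step:
Start: pos=(0,0), heading=0, pen down
RT 180: heading 0 -> 180
FD 7: (0,0) -> (-7,0) [heading=180, draw]
BK 11: (-7,0) -> (4,0) [heading=180, draw]
FD 8: (4,0) -> (-4,0) [heading=180, draw]
RT 135: heading 180 -> 45
BK 11: (-4,0) -> (-11.778,-7.778) [heading=45, draw]
Final: pos=(-11.778,-7.778), heading=45, 4 segment(s) drawn
Waypoints (5 total):
(0, 0)
(-7, 0)
(4, 0)
(-4, 0)
(-11.778, -7.778)

Answer: (0, 0)
(-7, 0)
(4, 0)
(-4, 0)
(-11.778, -7.778)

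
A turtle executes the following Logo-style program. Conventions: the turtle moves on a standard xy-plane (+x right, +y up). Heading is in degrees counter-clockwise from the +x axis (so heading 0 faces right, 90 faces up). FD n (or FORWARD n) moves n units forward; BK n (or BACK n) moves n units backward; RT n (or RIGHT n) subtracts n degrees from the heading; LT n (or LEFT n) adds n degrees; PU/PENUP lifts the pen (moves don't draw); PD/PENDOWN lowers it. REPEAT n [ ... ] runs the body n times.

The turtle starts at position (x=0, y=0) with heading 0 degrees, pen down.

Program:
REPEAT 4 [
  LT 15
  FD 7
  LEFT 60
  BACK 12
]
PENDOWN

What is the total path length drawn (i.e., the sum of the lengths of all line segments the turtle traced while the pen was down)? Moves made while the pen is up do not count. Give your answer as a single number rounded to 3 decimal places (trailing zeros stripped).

Answer: 76

Derivation:
Executing turtle program step by step:
Start: pos=(0,0), heading=0, pen down
REPEAT 4 [
  -- iteration 1/4 --
  LT 15: heading 0 -> 15
  FD 7: (0,0) -> (6.761,1.812) [heading=15, draw]
  LT 60: heading 15 -> 75
  BK 12: (6.761,1.812) -> (3.656,-9.779) [heading=75, draw]
  -- iteration 2/4 --
  LT 15: heading 75 -> 90
  FD 7: (3.656,-9.779) -> (3.656,-2.779) [heading=90, draw]
  LT 60: heading 90 -> 150
  BK 12: (3.656,-2.779) -> (14.048,-8.779) [heading=150, draw]
  -- iteration 3/4 --
  LT 15: heading 150 -> 165
  FD 7: (14.048,-8.779) -> (7.286,-6.968) [heading=165, draw]
  LT 60: heading 165 -> 225
  BK 12: (7.286,-6.968) -> (15.772,1.518) [heading=225, draw]
  -- iteration 4/4 --
  LT 15: heading 225 -> 240
  FD 7: (15.772,1.518) -> (12.272,-4.545) [heading=240, draw]
  LT 60: heading 240 -> 300
  BK 12: (12.272,-4.545) -> (6.272,5.848) [heading=300, draw]
]
PD: pen down
Final: pos=(6.272,5.848), heading=300, 8 segment(s) drawn

Segment lengths:
  seg 1: (0,0) -> (6.761,1.812), length = 7
  seg 2: (6.761,1.812) -> (3.656,-9.779), length = 12
  seg 3: (3.656,-9.779) -> (3.656,-2.779), length = 7
  seg 4: (3.656,-2.779) -> (14.048,-8.779), length = 12
  seg 5: (14.048,-8.779) -> (7.286,-6.968), length = 7
  seg 6: (7.286,-6.968) -> (15.772,1.518), length = 12
  seg 7: (15.772,1.518) -> (12.272,-4.545), length = 7
  seg 8: (12.272,-4.545) -> (6.272,5.848), length = 12
Total = 76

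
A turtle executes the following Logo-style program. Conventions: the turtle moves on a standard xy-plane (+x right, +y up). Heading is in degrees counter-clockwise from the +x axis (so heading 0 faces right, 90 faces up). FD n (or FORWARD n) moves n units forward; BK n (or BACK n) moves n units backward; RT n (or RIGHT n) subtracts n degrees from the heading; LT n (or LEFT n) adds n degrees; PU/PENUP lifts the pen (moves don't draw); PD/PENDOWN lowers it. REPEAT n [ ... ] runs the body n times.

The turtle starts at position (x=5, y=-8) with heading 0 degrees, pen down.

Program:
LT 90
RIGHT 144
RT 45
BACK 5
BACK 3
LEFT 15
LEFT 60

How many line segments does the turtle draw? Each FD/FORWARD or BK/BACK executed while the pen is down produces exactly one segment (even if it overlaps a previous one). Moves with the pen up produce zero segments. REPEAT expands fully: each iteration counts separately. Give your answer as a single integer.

Executing turtle program step by step:
Start: pos=(5,-8), heading=0, pen down
LT 90: heading 0 -> 90
RT 144: heading 90 -> 306
RT 45: heading 306 -> 261
BK 5: (5,-8) -> (5.782,-3.062) [heading=261, draw]
BK 3: (5.782,-3.062) -> (6.251,-0.098) [heading=261, draw]
LT 15: heading 261 -> 276
LT 60: heading 276 -> 336
Final: pos=(6.251,-0.098), heading=336, 2 segment(s) drawn
Segments drawn: 2

Answer: 2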